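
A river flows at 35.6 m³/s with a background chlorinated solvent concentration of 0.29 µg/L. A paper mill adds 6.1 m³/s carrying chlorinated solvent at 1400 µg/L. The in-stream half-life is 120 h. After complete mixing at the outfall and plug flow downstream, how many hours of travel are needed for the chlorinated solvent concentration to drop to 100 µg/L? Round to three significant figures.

124 h

Flow-weighted average: C = (35.60·0.2900 + 6.100·1400) / 41.70 = 8550/41.70 = 205.0 µg/L.
Half-life 120 h → k = ln 2 / 120 = 0.005776 h⁻¹ = 0.1386 d⁻¹.
205.0·exp(−k·t) = 100 → t = ln(205.0/100)/k = 447500 s = 124.3 h.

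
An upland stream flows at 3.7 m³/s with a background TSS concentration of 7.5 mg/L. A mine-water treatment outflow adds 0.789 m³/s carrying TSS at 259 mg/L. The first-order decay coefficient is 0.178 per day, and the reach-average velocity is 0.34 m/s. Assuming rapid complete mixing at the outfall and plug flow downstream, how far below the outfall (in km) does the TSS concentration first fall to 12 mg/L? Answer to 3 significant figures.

After mixing, C = (3.700·7.500 + 0.7890·259.0) / 4.489 = 232.1/4.489 = 51.70 mg/L.
Set 51.70·exp(−k·t) = 12 → t = ln(51.70/12)/k = 709000 s = 196.9 h.
Distance = v·t = 0.34·709000 = 241100 m = 241.1 km.

241 km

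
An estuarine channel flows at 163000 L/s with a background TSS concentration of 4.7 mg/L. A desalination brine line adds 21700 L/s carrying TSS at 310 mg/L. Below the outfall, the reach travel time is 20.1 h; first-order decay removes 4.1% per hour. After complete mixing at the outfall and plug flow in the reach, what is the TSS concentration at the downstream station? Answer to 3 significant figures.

Mass balance: C = (163000·4.700 + 21700·310.0) / 184700 = 7493000/184700 = 40.57 mg/L.
4.1%/h lost → k = −ln(1 − 0.041) = 0.04186 h⁻¹.
Applying C = C₀e^(−kt): 40.57 × 0.4311 = 17.49 mg/L.

17.5 mg/L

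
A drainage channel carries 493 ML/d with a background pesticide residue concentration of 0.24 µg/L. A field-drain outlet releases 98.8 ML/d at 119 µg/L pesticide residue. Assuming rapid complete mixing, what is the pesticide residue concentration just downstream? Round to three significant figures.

20.1 µg/L

Flow-weighted average: C = (493.0·0.2400 + 98.80·119.0) / 591.8 = 11880/591.8 = 20.07 µg/L.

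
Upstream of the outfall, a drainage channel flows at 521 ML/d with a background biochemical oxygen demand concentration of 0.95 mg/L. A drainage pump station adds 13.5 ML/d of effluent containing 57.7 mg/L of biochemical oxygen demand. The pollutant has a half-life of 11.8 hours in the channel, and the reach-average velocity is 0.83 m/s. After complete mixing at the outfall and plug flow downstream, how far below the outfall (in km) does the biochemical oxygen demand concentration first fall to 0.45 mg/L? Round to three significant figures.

Mixed concentration C = ΣQC/ΣQ = (521.0·0.9500 + 13.50·57.70) / 534.5 = 1274/534.5 = 2.383 mg/L.
Half-life 11.8 h → k = ln 2 / 11.8 = 0.05874 h⁻¹ = 1.410 d⁻¹.
Set 2.383·exp(−k·t) = 0.45 → t = ln(2.383/0.45)/k = 102200 s = 28.38 h.
Distance = v·t = 0.83·102200 = 84800 m = 84.80 km.

84.8 km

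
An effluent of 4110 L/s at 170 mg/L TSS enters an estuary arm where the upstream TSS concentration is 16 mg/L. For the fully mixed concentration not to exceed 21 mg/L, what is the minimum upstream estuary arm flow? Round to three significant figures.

Set C_mix = 21: (Q·16.00 + 4110·170.0) / (Q + 4110) = 21
→ Q = 4110·(170.0 − 21)/(21 − 16.00) = 122500 L/s.

122000 L/s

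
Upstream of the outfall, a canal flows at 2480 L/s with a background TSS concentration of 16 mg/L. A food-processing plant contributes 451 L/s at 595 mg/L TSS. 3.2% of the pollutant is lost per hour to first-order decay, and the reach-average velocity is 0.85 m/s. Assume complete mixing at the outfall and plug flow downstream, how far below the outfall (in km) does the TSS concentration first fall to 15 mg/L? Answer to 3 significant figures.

183 km

After mixing, C = (2480·16.00 + 451.0·595.0) / 2931 = 308000/2931 = 105.1 mg/L.
3.2%/h lost → k = −ln(1 − 0.032) = 0.03252 h⁻¹.
Set 105.1·exp(−k·t) = 15 → t = ln(105.1/15)/k = 215500 s = 59.86 h.
Distance = v·t = 0.85·215500 = 183200 m = 183.2 km.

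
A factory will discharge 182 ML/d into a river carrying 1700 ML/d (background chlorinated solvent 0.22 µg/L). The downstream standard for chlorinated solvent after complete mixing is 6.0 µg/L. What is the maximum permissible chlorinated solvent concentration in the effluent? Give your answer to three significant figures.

At the limit, (Qr·Cr + Qe·Cₑ)/(Qr + Qe) = 6.0:
Cₑ = (1882·6.0 − 1700·0.2200) / 182.0 = 59.99 µg/L.

60.0 µg/L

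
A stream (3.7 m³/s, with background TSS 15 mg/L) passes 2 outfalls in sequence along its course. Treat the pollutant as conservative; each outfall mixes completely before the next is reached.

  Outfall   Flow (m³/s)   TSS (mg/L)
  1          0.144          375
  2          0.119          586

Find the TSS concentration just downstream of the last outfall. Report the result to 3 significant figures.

After outfall 1: Q = 3.700 + 0.1440 = 3.844 m³/s; C = (3.700·15.00 + 0.1440·375.0)/3.844 = 28.49 mg/L.
After outfall 2: Q = 3.844 + 0.1190 = 3.963 m³/s; C = (3.844·28.49 + 0.1190·586.0)/3.963 = 45.23 mg/L.

45.2 mg/L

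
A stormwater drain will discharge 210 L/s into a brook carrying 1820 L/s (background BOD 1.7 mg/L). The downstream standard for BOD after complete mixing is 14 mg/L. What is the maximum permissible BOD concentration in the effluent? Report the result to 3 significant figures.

121 mg/L

At the limit, (Qr·Cr + Qe·Cₑ)/(Qr + Qe) = 14:
Cₑ = (2030·14 − 1820·1.700) / 210.0 = 120.6 mg/L.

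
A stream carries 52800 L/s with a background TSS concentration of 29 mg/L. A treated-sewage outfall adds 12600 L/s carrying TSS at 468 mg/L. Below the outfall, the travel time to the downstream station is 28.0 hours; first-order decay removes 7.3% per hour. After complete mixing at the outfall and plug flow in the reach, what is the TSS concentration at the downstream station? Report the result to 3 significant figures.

Conservation of mass: C = (52800·29.00 + 12600·468.0) / 65400 = 7428000/65400 = 113.6 mg/L.
7.3%/h lost → k = −ln(1 − 0.073) = 0.07580 h⁻¹.
After decay, C = 113.6 × e^(−kt) = 113.6 × 0.1197 = 13.60 mg/L.

13.6 mg/L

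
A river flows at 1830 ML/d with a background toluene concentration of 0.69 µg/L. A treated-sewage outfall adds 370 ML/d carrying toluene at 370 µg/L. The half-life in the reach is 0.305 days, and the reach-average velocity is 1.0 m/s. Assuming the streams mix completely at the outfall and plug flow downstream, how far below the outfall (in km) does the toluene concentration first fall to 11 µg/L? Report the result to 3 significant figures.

Conservation of mass: C = (1830·0.6900 + 370.0·370.0) / 2200 = 138200/2200 = 62.80 µg/L.
Half-life 0.305 d → k = ln 2 / 0.305 = 2.273 d⁻¹.
Set 62.80·exp(−k·t) = 11 → t = ln(62.80/11)/k = 66230 s = 18.40 h.
Distance = v·t = 1.0·66230 = 66230 m = 66.23 km.

66.2 km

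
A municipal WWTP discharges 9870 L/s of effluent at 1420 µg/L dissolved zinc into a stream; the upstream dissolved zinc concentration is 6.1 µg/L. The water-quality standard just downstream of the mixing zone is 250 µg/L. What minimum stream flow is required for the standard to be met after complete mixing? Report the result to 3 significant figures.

47300 L/s

Set C_mix = 250: (Q·6.100 + 9870·1420) / (Q + 9870) = 250
→ Q = 9870·(1420 − 250)/(250 − 6.100) = 47350 L/s.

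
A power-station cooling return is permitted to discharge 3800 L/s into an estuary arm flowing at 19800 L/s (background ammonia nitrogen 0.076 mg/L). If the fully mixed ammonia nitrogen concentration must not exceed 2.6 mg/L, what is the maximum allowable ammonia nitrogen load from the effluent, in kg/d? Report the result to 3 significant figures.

5170 kg/d

Mass balance at the limit: 19800·0.07600 + 3800·Cₑ = 23600·2.6 → Cₑ = 15.75 mg/L.
3800 L/s = 3.800 m³/s. Load = 3.800 m³/s × 15.75 g/m³ × 86 400 s/d = 5171 kg/d.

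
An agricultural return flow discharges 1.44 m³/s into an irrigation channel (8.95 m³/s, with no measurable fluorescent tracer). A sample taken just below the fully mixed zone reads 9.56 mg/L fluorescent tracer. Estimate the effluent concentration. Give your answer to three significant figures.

69.0 mg/L

Mass balance: 8.950·0 + 1.440·Cₑ = 10.39·9.560
→ Cₑ = (10.39·9.560 − 8.950·0) / 1.440 = 68.98 mg/L.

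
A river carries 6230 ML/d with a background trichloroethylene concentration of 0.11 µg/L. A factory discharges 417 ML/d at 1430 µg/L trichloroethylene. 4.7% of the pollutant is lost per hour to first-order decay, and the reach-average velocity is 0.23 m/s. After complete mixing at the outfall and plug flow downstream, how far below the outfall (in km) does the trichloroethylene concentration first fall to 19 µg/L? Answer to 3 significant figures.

26.7 km

Mixed concentration C = ΣQC/ΣQ = (6230·0.1100 + 417.0·1430) / 6647 = 597000/6647 = 89.81 µg/L.
4.7%/h lost → k = −ln(1 − 0.047) = 0.04814 h⁻¹.
Set 89.81·exp(−k·t) = 19 → t = ln(89.81/19)/k = 116200 s = 32.27 h.
Distance = v·t = 0.23·116200 = 26720 m = 26.72 km.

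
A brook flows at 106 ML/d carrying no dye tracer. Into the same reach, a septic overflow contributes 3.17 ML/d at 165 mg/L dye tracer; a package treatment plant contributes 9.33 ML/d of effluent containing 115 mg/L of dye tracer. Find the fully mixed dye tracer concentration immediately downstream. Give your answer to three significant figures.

13.5 mg/L

Conservation of mass: C = (106.0·0 + 3.170·165.0 + 9.330·115.0) / 118.5 = 1596/118.5 = 13.47 mg/L.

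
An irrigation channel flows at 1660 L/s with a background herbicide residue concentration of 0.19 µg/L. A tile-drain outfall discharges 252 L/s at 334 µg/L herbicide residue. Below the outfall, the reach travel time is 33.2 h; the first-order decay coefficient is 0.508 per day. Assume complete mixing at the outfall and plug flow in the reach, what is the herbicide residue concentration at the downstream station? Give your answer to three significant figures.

After mixing, C = (1660·0.1900 + 252.0·334.0) / 1912 = 84480/1912 = 44.19 µg/L.
First-order decay: C = 44.19·exp(−k·t) = 44.19·0.4952 = 21.88 µg/L.

21.9 µg/L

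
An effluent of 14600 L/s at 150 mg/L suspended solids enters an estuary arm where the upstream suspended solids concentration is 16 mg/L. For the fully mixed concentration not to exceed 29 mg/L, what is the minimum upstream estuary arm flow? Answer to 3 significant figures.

Set C_mix = 29: (Q·16.00 + 14600·150.0) / (Q + 14600) = 29
→ Q = 14600·(150.0 − 29)/(29 − 16.00) = 135900 L/s.

136000 L/s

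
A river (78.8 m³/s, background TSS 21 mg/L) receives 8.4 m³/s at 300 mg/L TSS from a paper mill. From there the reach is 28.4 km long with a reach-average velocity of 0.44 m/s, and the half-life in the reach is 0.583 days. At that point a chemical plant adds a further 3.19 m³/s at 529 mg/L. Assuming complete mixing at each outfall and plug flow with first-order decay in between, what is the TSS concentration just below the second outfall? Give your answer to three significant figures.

Mixed concentration C = ΣQC/ΣQ = (78.80·21.00 + 8.400·300.0) / 87.20 = 4175/87.20 = 47.88 mg/L; combined flow 87.20 m³/s.
Travel time t = 28.4·1000 / 0.44 = 64550 s = 17.93 h.
Half-life 0.583 d → k = ln 2 / 0.583 = 1.189 d⁻¹.
First-order decay: C = 47.88·exp(−k·t) = 47.88·0.4114 = 19.70 mg/L.
At the second outfall, C = (87.20·19.70 + 3.190·529.0) / (87.20 + 3.190) = 37.67 mg/L.

37.7 mg/L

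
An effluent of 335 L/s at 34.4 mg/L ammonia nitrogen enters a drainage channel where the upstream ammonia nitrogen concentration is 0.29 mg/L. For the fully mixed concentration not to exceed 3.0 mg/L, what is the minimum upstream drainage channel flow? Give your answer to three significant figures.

Set C_mix = 3.0: (Q·0.2900 + 335.0·34.40) / (Q + 335.0) = 3.0
→ Q = 335.0·(34.40 − 3.0)/(3.0 − 0.2900) = 3882 L/s.

3880 L/s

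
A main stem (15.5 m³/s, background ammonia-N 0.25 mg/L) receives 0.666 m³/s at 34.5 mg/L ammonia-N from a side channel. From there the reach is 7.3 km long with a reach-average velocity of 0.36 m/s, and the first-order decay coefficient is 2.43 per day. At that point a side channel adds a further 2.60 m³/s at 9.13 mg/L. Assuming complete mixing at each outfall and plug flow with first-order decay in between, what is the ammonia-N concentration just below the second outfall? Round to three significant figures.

After mixing, C = (15.50·0.2500 + 0.6660·34.50) / 16.17 = 26.85/16.17 = 1.661 mg/L; combined flow 16.17 m³/s.
Travel time t = 7.3·1000 / 0.36 = 20280 s = 5.633 h.
Applying C = C₀e^(−kt): 1.661 × 0.5653 = 0.9391 mg/L.
Second outfall: C = (16.17·0.9391 + 2.600·9.130)/18.77 = 2.074 mg/L.

2.07 mg/L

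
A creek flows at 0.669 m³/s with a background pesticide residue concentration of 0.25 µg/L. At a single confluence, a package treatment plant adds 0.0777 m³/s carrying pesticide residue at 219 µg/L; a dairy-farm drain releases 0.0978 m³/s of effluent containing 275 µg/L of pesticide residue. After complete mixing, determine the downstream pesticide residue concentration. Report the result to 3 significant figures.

52.2 µg/L

Conservation of mass: C = (0.6690·0.2500 + 0.07770·219.0 + 0.09780·275.0) / 0.8445 = 44.08/0.8445 = 52.19 µg/L.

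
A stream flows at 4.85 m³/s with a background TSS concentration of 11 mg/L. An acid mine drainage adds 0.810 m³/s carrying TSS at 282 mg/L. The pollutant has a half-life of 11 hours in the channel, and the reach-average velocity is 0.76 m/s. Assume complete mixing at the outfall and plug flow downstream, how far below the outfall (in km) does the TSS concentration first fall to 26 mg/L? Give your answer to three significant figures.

Mass balance: C = (4.850·11.00 + 0.8100·282.0) / 5.660 = 281.8/5.660 = 49.78 mg/L.
Half-life 11 h → k = ln 2 / 11 = 0.06301 h⁻¹ = 1.512 d⁻¹.
Set 49.78·exp(−k·t) = 26 → t = ln(49.78/26)/k = 37110 s = 10.31 h.
Distance = v·t = 0.76·37110 = 28200 m = 28.20 km.

28.2 km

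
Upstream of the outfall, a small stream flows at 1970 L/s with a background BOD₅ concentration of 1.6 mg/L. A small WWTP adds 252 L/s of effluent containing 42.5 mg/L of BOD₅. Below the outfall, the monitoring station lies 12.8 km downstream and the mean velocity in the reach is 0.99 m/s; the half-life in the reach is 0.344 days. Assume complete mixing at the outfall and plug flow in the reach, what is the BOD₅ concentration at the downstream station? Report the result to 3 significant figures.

Flow-weighted average: C = (1970·1.600 + 252.0·42.50) / 2222 = 13860/2222 = 6.239 mg/L.
Travel time t = 12.8·1000 / 0.99 = 12930 s = 3.591 h.
Half-life 0.344 d → k = ln 2 / 0.344 = 2.015 d⁻¹.
After decay, C = 6.239 × e^(−kt) = 6.239 × 0.7397 = 4.615 mg/L.

4.61 mg/L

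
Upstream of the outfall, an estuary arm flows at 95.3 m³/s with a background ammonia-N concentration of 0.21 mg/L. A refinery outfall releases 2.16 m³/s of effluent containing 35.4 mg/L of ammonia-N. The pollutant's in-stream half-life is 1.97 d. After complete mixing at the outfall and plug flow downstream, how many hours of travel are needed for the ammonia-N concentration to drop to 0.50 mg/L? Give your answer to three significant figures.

46.6 h

After mixing, C = (95.30·0.2100 + 2.160·35.40) / 97.46 = 96.48/97.46 = 0.9899 mg/L.
Half-life 1.97 d → k = ln 2 / 1.97 = 0.3519 d⁻¹.
0.9899·exp(−k·t) = 0.50 → t = ln(0.9899/0.50)/k = 167700 s = 46.59 h.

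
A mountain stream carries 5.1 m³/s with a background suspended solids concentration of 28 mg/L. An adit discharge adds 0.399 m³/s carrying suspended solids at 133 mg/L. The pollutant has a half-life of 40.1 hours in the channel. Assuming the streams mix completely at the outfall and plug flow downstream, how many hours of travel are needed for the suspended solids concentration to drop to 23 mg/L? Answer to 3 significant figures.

Mass balance: C = (5.100·28.00 + 0.3990·133.0) / 5.499 = 195.9/5.499 = 35.62 mg/L.
Half-life 40.1 h → k = ln 2 / 40.1 = 0.01729 h⁻¹ = 0.4149 d⁻¹.
35.62·exp(−k·t) = 23 → t = ln(35.62/23)/k = 91090 s = 25.30 h.

25.3 h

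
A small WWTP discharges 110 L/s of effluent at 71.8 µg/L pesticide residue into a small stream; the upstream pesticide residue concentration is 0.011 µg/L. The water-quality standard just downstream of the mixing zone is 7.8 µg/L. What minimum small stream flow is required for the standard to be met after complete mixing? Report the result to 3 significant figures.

Set C_mix = 7.8: (Q·0.01100 + 110.0·71.80) / (Q + 110.0) = 7.8
→ Q = 110.0·(71.80 − 7.8)/(7.8 − 0.01100) = 903.8 L/s.

904 L/s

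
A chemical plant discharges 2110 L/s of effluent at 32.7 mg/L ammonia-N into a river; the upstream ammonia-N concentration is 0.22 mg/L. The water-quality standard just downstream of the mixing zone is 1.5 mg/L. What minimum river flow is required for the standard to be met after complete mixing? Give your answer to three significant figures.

51400 L/s

Set C_mix = 1.5: (Q·0.2200 + 2110·32.70) / (Q + 2110) = 1.5
→ Q = 2110·(32.70 − 1.5)/(1.5 − 0.2200) = 51430 L/s.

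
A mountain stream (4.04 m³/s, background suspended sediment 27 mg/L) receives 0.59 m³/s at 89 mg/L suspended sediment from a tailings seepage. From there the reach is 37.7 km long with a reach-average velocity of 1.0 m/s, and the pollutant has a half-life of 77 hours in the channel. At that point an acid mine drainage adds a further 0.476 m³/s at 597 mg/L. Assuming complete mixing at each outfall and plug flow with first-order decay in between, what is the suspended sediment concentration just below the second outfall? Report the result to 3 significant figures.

84.5 mg/L

Flow-weighted average: C = (4.040·27.00 + 0.5900·89.00) / 4.630 = 161.6/4.630 = 34.90 mg/L; combined flow 4.630 m³/s.
Travel time t = 37.7·1000 / 1.0 = 37700 s = 10.47 h.
Half-life 77 h → k = ln 2 / 77 = 0.009002 h⁻¹ = 0.2160 d⁻¹.
After decay, C = 34.90 × e^(−kt) = 34.90 × 0.9100 = 31.76 mg/L.
At the second outfall, C = (4.630·31.76 + 0.4760·597.0) / (4.630 + 0.4760) = 84.45 mg/L.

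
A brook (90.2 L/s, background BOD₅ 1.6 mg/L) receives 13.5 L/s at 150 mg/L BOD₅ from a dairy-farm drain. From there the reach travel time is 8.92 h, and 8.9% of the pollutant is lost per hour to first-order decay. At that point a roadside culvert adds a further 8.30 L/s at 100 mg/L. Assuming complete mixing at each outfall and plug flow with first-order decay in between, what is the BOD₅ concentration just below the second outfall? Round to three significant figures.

15.8 mg/L

Flow-weighted average: C = (90.20·1.600 + 13.50·150.0) / 103.7 = 2169/103.7 = 20.92 mg/L; combined flow 103.7 L/s.
8.9%/h lost → k = −ln(1 − 0.089) = 0.09321 h⁻¹.
Applying C = C₀e^(−kt): 20.92 × 0.4354 = 9.109 mg/L.
At the second outfall, C = (103.7·9.109 + 8.300·100.0) / (103.7 + 8.300) = 15.84 mg/L.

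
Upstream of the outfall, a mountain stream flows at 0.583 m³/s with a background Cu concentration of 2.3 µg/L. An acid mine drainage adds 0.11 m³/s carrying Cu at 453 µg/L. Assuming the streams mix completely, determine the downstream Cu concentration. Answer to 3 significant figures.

Mixed concentration C = ΣQC/ΣQ = (0.5830·2.300 + 0.1100·453.0) / 0.6930 = 51.17/0.6930 = 73.84 µg/L.

73.8 µg/L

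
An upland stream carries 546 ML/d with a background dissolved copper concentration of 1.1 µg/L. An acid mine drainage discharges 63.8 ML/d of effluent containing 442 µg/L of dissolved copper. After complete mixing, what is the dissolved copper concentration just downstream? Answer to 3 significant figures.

Mass balance: C = (546.0·1.100 + 63.80·442.0) / 609.8 = 28800/609.8 = 47.23 µg/L.

47.2 µg/L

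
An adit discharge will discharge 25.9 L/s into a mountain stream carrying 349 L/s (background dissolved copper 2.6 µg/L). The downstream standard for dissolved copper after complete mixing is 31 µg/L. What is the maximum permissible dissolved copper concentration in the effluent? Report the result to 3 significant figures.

At the limit, (Qr·Cr + Qe·Cₑ)/(Qr + Qe) = 31:
Cₑ = (374.9·31 − 349.0·2.600) / 25.90 = 413.7 µg/L.

414 µg/L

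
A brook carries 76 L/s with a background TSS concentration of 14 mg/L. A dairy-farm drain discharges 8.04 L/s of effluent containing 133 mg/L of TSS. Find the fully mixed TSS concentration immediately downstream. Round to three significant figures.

After mixing, C = (76.00·14.00 + 8.040·133.0) / 84.04 = 2133/84.04 = 25.38 mg/L.

25.4 mg/L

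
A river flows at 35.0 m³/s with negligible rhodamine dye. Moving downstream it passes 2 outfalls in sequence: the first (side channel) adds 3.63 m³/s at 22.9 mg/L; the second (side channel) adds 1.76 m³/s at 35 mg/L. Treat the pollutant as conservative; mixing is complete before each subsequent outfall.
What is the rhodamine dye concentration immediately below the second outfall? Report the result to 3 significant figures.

Below outfall 1: Q → 38.63 m³/s, C = (35.00·0 + 3.630·22.90)/38.63 = 2.152 mg/L.
Below outfall 2: Q → 40.39 m³/s, C = (38.63·2.152 + 1.760·35.00)/40.39 = 3.583 mg/L.

3.58 mg/L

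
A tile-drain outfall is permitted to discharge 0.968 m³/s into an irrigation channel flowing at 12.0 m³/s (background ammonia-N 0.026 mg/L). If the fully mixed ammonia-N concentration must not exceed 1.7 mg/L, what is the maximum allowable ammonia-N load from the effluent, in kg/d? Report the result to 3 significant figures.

Mass balance at the limit: 12.00·0.02600 + 0.9680·Cₑ = 12.97·1.7 → Cₑ = 22.45 mg/L.
Load = 0.9680 m³/s × 22.45 g/m³ × 86 400 s/d = 1878 kg/d.

1880 kg/d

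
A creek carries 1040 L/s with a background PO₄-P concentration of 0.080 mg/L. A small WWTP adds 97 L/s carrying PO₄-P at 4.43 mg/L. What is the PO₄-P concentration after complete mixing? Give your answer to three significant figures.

0.451 mg/L

Flow-weighted average: C = (1040·0.08000 + 97.00·4.430) / 1137 = 512.9/1137 = 0.4511 mg/L.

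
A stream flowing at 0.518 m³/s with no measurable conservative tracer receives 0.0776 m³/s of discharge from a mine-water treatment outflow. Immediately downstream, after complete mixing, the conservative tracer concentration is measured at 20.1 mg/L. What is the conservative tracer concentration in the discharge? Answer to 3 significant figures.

154 mg/L

Mass balance: 0.5180·0 + 0.07760·Cₑ = 0.5956·20.10
→ Cₑ = (0.5956·20.10 − 0.5180·0) / 0.07760 = 154.3 mg/L.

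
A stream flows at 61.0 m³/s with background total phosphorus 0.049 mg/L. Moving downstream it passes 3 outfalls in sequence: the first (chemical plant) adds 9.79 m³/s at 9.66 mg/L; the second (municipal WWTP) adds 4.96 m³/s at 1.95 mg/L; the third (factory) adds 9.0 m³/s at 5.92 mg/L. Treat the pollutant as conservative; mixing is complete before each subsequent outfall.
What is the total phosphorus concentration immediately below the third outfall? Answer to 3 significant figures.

After outfall 1: Q = 61.00 + 9.790 = 70.79 m³/s; C = (61.00·0.04900 + 9.790·9.660)/70.79 = 1.378 mg/L.
After outfall 2: Q = 70.79 + 4.960 = 75.75 m³/s; C = (70.79·1.378 + 4.960·1.950)/75.75 = 1.416 mg/L.
After outfall 3: Q = 75.75 + 9.000 = 84.75 m³/s; C = (75.75·1.416 + 9.000·5.920)/84.75 = 1.894 mg/L.

1.89 mg/L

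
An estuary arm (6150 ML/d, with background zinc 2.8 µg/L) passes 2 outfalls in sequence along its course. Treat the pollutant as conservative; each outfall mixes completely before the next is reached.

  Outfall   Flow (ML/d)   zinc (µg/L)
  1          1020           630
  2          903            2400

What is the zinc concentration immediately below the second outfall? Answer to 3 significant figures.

Below outfall 1: Q → 7170 ML/d, C = (6150·2.800 + 1020·630.0)/7170 = 92.03 µg/L.
Below outfall 2: Q → 8073 ML/d, C = (7170·92.03 + 903.0·2400)/8073 = 350.2 µg/L.

350 µg/L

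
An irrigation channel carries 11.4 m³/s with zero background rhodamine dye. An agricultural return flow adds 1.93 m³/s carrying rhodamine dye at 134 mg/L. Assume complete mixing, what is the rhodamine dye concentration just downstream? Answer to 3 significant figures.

Mixed concentration C = ΣQC/ΣQ = (11.40·0 + 1.930·134.0) / 13.33 = 258.6/13.33 = 19.40 mg/L.

19.4 mg/L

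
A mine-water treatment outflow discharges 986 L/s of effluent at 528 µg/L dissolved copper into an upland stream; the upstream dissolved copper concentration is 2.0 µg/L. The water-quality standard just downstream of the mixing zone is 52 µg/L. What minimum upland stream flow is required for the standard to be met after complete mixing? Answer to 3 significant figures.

Set C_mix = 52: (Q·2.000 + 986.0·528.0) / (Q + 986.0) = 52
→ Q = 986.0·(528.0 − 52)/(52 − 2.000) = 9387 L/s.

9390 L/s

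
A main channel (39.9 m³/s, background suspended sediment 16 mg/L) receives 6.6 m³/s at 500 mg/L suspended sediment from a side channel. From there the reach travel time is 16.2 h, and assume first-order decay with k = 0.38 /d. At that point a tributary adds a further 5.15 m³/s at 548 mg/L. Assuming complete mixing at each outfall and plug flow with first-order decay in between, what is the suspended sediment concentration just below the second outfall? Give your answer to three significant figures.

Mixed concentration C = ΣQC/ΣQ = (39.90·16.00 + 6.600·500.0) / 46.50 = 3938/46.50 = 84.70 mg/L; combined flow 46.50 m³/s.
After decay, C = 84.70 × e^(−kt) = 84.70 × 0.7738 = 65.53 mg/L.
Second outfall: C = (46.50·65.53 + 5.150·548.0)/51.65 = 113.6 mg/L.

114 mg/L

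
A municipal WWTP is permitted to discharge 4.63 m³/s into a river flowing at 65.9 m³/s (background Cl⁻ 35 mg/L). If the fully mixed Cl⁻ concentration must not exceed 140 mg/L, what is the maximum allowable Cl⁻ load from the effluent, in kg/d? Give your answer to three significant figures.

654000 kg/d

Mass balance at the limit: 65.90·35.00 + 4.630·Cₑ = 70.53·140 → Cₑ = 1634 mg/L.
Load = 4.630 m³/s × 1634 g/m³ × 86 400 s/d = 653800 kg/d.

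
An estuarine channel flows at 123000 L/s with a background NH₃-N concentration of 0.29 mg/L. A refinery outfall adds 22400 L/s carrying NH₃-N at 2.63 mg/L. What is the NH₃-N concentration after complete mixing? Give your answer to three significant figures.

0.650 mg/L

Flow-weighted average: C = (123000·0.2900 + 22400·2.630) / 145400 = 94580/145400 = 0.6505 mg/L.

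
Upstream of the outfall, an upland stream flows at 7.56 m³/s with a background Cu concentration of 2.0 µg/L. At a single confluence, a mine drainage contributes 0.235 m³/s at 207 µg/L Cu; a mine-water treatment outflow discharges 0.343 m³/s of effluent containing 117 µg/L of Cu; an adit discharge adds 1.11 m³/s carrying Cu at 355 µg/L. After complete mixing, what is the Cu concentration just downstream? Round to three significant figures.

53.8 µg/L

Mixed concentration C = ΣQC/ΣQ = (7.560·2.000 + 0.2350·207.0 + 0.3430·117.0 + 1.110·355.0) / 9.248 = 497.9/9.248 = 53.84 µg/L.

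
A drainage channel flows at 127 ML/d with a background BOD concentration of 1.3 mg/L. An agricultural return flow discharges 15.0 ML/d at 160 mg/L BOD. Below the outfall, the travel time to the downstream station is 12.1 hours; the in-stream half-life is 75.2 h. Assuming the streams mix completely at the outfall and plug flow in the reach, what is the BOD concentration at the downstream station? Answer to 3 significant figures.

After mixing, C = (127.0·1.300 + 15.00·160.0) / 142.0 = 2565/142.0 = 18.06 mg/L.
Half-life 75.2 h → k = ln 2 / 75.2 = 0.009217 h⁻¹ = 0.2212 d⁻¹.
After decay, C = 18.06 × e^(−kt) = 18.06 × 0.8945 = 16.16 mg/L.

16.2 mg/L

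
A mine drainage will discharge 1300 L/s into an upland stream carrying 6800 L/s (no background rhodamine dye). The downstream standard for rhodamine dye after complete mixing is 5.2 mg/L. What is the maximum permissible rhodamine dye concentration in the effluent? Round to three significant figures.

32.4 mg/L

At the limit, (Qr·Cr + Qe·Cₑ)/(Qr + Qe) = 5.2:
Cₑ = (8100·5.2 − 6800·0) / 1300 = 32.40 mg/L.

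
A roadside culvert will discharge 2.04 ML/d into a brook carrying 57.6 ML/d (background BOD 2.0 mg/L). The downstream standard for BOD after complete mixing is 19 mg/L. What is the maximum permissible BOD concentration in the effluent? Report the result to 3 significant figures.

499 mg/L

At the limit, (Qr·Cr + Qe·Cₑ)/(Qr + Qe) = 19:
Cₑ = (59.64·19 − 57.60·2.000) / 2.040 = 499.0 mg/L.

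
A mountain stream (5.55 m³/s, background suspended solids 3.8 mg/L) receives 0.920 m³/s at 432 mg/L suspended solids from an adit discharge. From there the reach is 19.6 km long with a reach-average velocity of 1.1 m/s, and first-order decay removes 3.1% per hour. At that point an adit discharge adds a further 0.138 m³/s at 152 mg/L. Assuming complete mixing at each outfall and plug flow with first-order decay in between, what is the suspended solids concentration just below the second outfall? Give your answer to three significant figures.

Mixed concentration C = ΣQC/ΣQ = (5.550·3.800 + 0.9200·432.0) / 6.470 = 418.5/6.470 = 64.69 mg/L; combined flow 6.470 m³/s.
Travel time t = 19.6·1000 / 1.1 = 17820 s = 4.949 h.
3.1%/h lost → k = −ln(1 − 0.031) = 0.03149 h⁻¹.
After decay, C = 64.69 × e^(−kt) = 64.69 × 0.8557 = 55.35 mg/L.
At the second outfall, C = (6.470·55.35 + 0.1380·152.0) / (6.470 + 0.1380) = 57.37 mg/L.

57.4 mg/L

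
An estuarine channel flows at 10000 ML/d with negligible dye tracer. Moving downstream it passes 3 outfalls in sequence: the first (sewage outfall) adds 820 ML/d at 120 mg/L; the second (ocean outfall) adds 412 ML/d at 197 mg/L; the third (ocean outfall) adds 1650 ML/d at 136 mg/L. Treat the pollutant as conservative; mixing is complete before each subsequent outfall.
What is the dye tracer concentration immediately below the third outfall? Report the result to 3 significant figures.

Below outfall 1: Q → 10820 ML/d, C = (10000·0 + 820.0·120.0)/10820 = 9.094 mg/L.
Below outfall 2: Q → 11230 ML/d, C = (10820·9.094 + 412.0·197.0)/11230 = 15.99 mg/L.
Below outfall 3: Q → 12880 ML/d, C = (11230·15.99 + 1650·136.0)/12880 = 31.36 mg/L.

31.4 mg/L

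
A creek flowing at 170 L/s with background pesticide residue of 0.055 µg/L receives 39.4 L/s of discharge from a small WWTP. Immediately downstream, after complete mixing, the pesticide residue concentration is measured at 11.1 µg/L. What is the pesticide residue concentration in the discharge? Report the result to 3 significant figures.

Mass balance: 170.0·0.05500 + 39.40·Cₑ = 209.4·11.10
→ Cₑ = (209.4·11.10 − 170.0·0.05500) / 39.40 = 58.76 µg/L.

58.8 µg/L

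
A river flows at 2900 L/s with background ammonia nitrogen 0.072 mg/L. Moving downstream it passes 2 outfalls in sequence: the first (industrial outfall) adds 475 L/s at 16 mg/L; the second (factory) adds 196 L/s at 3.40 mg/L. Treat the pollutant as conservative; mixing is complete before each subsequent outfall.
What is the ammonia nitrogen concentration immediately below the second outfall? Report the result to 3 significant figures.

2.37 mg/L

Outfall 1: combined Q = 3375 L/s; C = (2900·0.07200 + 475.0·16.00)/3375 = 2.314 mg/L.
Outfall 2: combined Q = 3571 L/s; C = (3375·2.314 + 196.0·3.400)/3571 = 2.373 mg/L.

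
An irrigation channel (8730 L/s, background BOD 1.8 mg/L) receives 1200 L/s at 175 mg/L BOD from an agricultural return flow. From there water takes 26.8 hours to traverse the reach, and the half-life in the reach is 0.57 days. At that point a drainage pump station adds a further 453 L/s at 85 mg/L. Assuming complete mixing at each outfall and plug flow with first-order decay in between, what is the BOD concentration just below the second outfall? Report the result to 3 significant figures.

Flow-weighted average: C = (8730·1.800 + 1200·175.0) / 9930 = 225700/9930 = 22.73 mg/L; combined flow 9930 L/s.
Half-life 0.57 d → k = ln 2 / 0.57 = 1.216 d⁻¹.
Decay over the reach: 22.73·exp(−kt) = 22.73·0.2572 = 5.846 mg/L.
At the second outfall, C = (9930·5.846 + 453.0·85.00) / (9930 + 453.0) = 9.300 mg/L.

9.30 mg/L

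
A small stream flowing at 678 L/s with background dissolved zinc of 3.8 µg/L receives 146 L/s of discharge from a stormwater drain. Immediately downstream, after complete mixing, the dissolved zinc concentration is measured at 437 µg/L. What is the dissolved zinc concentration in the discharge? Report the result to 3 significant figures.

Mass balance: 678.0·3.800 + 146.0·Cₑ = 824.0·437.0
→ Cₑ = (824.0·437.0 − 678.0·3.800) / 146.0 = 2449 µg/L.

2450 µg/L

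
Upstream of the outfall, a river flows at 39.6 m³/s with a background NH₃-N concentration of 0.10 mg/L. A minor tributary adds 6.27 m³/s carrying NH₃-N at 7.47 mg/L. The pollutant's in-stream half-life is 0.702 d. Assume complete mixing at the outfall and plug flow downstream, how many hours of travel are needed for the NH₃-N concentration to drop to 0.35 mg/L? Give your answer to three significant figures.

Mass balance: C = (39.60·0.1000 + 6.270·7.470) / 45.87 = 50.80/45.87 = 1.107 mg/L.
Half-life 0.702 d → k = ln 2 / 0.702 = 0.9874 d⁻¹.
1.107·exp(−k·t) = 0.35 → t = ln(1.107/0.35)/k = 100800 s = 28.00 h.

28.0 h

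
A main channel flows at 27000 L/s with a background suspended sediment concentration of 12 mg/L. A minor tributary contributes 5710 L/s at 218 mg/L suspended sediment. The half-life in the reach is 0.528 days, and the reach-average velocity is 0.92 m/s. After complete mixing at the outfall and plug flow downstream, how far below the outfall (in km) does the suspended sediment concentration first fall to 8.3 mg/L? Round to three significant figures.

Conservation of mass: C = (27000·12.00 + 5710·218.0) / 32710 = 1569000/32710 = 47.96 mg/L.
Half-life 0.528 d → k = ln 2 / 0.528 = 1.313 d⁻¹.
Set 47.96·exp(−k·t) = 8.3 → t = ln(47.96/8.3)/k = 115400 s = 32.07 h.
Distance = v·t = 0.92·115400 = 106200 m = 106.2 km.

106 km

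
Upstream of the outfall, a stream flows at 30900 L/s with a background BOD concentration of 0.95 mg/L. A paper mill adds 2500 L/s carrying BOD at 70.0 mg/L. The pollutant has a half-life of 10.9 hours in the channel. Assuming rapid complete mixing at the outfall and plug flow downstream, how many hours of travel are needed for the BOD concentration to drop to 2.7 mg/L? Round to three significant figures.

12.9 h

After mixing, C = (30900·0.9500 + 2500·70.00) / 33400 = 204400/33400 = 6.118 mg/L.
Half-life 10.9 h → k = ln 2 / 10.9 = 0.06359 h⁻¹ = 1.526 d⁻¹.
6.118·exp(−k·t) = 2.7 → t = ln(6.118/2.7)/k = 46310 s = 12.86 h.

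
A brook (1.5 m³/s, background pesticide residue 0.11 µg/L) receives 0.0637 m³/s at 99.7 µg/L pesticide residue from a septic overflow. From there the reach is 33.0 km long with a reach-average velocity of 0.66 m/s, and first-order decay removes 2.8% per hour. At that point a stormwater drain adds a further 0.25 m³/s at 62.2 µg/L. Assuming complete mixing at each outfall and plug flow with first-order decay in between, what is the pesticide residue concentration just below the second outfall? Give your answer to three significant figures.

Mixed concentration C = ΣQC/ΣQ = (1.500·0.1100 + 0.06370·99.70) / 1.564 = 6.516/1.564 = 4.167 µg/L; combined flow 1.564 m³/s.
Travel time t = 33.0·1000 / 0.66 = 50000 s = 13.89 h.
2.8%/h lost → k = −ln(1 − 0.028) = 0.02840 h⁻¹.
After decay, C = 4.167 × e^(−kt) = 4.167 × 0.6741 = 2.809 µg/L.
At the second outfall, C = (1.564·2.809 + 0.2500·62.20) / (1.564 + 0.2500) = 11.00 µg/L.

11.0 µg/L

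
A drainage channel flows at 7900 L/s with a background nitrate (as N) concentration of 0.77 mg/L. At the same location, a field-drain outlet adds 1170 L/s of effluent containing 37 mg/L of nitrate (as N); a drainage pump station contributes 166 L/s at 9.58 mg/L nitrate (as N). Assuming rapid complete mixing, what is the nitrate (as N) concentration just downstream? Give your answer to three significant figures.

5.52 mg/L

Mass balance: C = (7900·0.7700 + 1170·37.00 + 166.0·9.580) / 9236 = 50960/9236 = 5.518 mg/L.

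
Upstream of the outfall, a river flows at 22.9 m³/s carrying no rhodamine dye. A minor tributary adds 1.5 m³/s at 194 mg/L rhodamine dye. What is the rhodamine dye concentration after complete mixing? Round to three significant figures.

11.9 mg/L

Mixed concentration C = ΣQC/ΣQ = (22.90·0 + 1.500·194.0) / 24.40 = 291.0/24.40 = 11.93 mg/L.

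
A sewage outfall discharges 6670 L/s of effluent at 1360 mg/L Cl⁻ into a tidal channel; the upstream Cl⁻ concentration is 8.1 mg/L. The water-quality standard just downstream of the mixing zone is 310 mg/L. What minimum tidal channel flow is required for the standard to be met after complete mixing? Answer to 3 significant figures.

Set C_mix = 310: (Q·8.100 + 6670·1360) / (Q + 6670) = 310
→ Q = 6670·(1360 − 310)/(310 − 8.100) = 23200 L/s.

23200 L/s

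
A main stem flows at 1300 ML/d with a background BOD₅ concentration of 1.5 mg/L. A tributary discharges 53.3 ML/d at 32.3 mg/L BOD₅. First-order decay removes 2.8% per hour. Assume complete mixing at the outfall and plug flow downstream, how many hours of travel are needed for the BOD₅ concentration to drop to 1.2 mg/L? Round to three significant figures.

28.7 h

After mixing, C = (1300·1.500 + 53.30·32.30) / 1353 = 3672/1353 = 2.713 mg/L.
2.8%/h lost → k = −ln(1 − 0.028) = 0.02840 h⁻¹.
2.713·exp(−k·t) = 1.2 → t = ln(2.713/1.2)/k = 103400 s = 28.72 h.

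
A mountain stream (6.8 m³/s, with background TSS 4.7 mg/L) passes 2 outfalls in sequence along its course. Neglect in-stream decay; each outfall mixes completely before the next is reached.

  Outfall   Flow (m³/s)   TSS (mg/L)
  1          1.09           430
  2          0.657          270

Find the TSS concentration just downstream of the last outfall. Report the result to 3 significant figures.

Below outfall 1: Q → 7.890 m³/s, C = (6.800·4.700 + 1.090·430.0)/7.890 = 63.46 mg/L.
Below outfall 2: Q → 8.547 m³/s, C = (7.890·63.46 + 0.6570·270.0)/8.547 = 79.33 mg/L.

79.3 mg/L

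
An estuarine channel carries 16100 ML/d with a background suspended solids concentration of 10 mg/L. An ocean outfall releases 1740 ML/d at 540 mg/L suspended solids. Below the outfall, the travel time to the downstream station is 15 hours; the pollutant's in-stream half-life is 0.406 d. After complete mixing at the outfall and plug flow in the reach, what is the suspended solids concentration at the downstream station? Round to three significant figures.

Conservation of mass: C = (16100·10.00 + 1740·540.0) / 17840 = 1101000/17840 = 61.69 mg/L.
Half-life 0.406 d → k = ln 2 / 0.406 = 1.707 d⁻¹.
Applying C = C₀e^(−kt): 61.69 × 0.3440 = 21.22 mg/L.

21.2 mg/L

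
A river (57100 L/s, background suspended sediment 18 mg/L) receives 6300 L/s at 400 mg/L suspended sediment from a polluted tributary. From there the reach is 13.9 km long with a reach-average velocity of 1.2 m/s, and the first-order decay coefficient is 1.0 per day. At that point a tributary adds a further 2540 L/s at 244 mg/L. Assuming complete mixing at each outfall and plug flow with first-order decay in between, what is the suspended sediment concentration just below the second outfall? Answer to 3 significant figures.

56.5 mg/L

Mixed concentration C = ΣQC/ΣQ = (57100·18.00 + 6300·400.0) / 63400 = 3548000/63400 = 55.96 mg/L; combined flow 63400 L/s.
Travel time t = 13.9·1000 / 1.2 = 11580 s = 3.218 h.
First-order decay: C = 55.96·exp(−k·t) = 55.96·0.8745 = 48.94 mg/L.
At the second outfall, C = (63400·48.94 + 2540·244.0) / (63400 + 2540) = 56.45 mg/L.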